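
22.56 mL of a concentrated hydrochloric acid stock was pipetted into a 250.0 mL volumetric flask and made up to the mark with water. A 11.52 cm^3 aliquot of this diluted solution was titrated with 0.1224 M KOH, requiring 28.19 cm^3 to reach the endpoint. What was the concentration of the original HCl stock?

n(KOH) = 0.1224 x 0.02819 = 0.003450 mol.
n(HCl) in the aliquot = 0.003450 mol.
[diluted HCl] = 0.003450 / 0.01152 = 0.2995 M.
Dilution factor = 250.0/22.56 = 11.08, so [stock] = 0.2995 x 11.08 = 3.32 M.

3.32 M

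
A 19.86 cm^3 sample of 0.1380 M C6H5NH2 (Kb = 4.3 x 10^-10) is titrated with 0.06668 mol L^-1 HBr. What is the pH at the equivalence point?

2.99

n(C6H5NH2) = 0.1380 x 0.01986 = 0.002741 mol; V(HBr) at equivalence = 0.002741/0.06668 = 0.04110 L.
At equivalence the base is fully converted to C6H5NH3+; total volume = 0.06096 L, so [C6H5NH3+] = 0.002741/0.06096 = 0.04496 M.
Ka(C6H5NH3+) = Kw/Kb = 1.0e-14 / 4.3 x 10^-10 = 2.33e-5.
[H^+] = sqrt(Ka x [C6H5NH3+]) = sqrt(2.33e-5 x 0.04496) = 0.00102 M.
pH = -log(0.00102) = 2.99.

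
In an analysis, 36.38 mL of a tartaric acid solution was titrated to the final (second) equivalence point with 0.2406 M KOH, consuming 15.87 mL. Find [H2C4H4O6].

n(KOH) = 0.2406 x 0.01587 = 0.003818 mol.
At the final (second) equivalence point, 2 mol OH^- react per mol H2C4H4O6, so n(H2C4H4O6) = 0.003818 / 2 = 0.001909 mol.
[H2C4H4O6] = 0.001909 / 0.03638 L = 0.0525 M.

0.0525 M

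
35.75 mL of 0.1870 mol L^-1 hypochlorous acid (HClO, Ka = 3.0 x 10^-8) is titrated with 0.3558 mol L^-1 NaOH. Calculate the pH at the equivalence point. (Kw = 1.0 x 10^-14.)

n(HClO) = 0.1870 x 0.03575 = 0.006685 mol; V(NaOH) at equivalence = 0.006685/0.3558 = 0.01879 L.
At equivalence all the acid is converted to ClO-; total volume = 0.03575 + 0.01879 = 0.05454 L, so [ClO-] = 0.006685/0.05454 = 0.1226 M.
Kb = Kw/Ka = 1.0e-14 / 3.0 x 10^-8 = 3.33e-7.
[OH^-] = sqrt(Kb x [ClO-]) = sqrt(3.33e-7 x 0.1226) = 0.000202 M.
pOH = 3.69, so pH = 14.00 - 3.69 = 10.31.

10.31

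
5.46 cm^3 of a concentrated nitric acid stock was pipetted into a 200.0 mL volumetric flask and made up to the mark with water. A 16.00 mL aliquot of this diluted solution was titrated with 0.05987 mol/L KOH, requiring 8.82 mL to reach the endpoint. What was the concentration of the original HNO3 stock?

n(KOH) = 0.05987 x 0.008820 = 0.0005281 mol.
n(HNO3) in the aliquot = 0.0005281 mol.
[diluted HNO3] = 0.0005281 / 0.01600 = 0.03300 M.
Dilution factor = 200.0/5.460 = 36.63, so [stock] = 0.03300 x 36.63 = 1.21 M.

1.21 M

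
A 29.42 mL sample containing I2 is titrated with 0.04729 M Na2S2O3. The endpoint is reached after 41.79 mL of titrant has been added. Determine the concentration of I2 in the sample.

0.0336 M

n(Na2S2O3) = 0.04729 x 0.04179 = 0.001976 mol.
From the balanced equation, 2 mol Na2S2O3 reacts with 1 mol I2, so n(I2) = 0.001976 x 1/2 = 0.0009881 mol.
[I2] = 0.0009881 / 0.02942 L = 0.0336 M.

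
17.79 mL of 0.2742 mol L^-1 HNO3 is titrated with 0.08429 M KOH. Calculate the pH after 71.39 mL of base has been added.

n(acid) = 0.2742 x 0.01779 = 0.004878 mol; n(KOH) added = 0.08429 x 0.07139 = 0.006017 mol.
Base is in excess by 0.006017 - 0.004878 = 0.001139 mol in a total volume of 0.08918 L.
[OH^-] = 0.001139/0.08918 = 0.01278 M, so pOH = 1.89 and pH = 14.00 - 1.89 = 12.11.

12.11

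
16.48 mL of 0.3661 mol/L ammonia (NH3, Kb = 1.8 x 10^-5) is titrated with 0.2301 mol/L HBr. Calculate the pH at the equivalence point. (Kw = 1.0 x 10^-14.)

5.05

n(NH3) = 0.3661 x 0.01648 = 0.006033 mol; V(HBr) at equivalence = 0.006033/0.2301 = 0.02622 L.
At equivalence the base is fully converted to NH4+; total volume = 0.04270 L, so [NH4+] = 0.006033/0.04270 = 0.1413 M.
Ka(NH4+) = Kw/Kb = 1.0e-14 / 1.8 x 10^-5 = 5.56e-10.
[H^+] = sqrt(Ka x [NH4+]) = sqrt(5.56e-10 x 0.1413) = 8.86e-6 M.
pH = -log(8.86e-6) = 5.05.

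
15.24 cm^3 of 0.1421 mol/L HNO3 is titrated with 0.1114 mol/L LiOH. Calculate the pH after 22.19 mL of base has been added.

11.91

n(acid) = 0.1421 x 0.01524 = 0.002166 mol; n(LiOH) added = 0.1114 x 0.02219 = 0.002472 mol.
Base is in excess by 0.002472 - 0.002166 = 0.0003064 mol in a total volume of 0.03743 L.
[OH^-] = 0.0003064/0.03743 = 0.008185 M, so pOH = 2.09 and pH = 14.00 - 2.09 = 11.91.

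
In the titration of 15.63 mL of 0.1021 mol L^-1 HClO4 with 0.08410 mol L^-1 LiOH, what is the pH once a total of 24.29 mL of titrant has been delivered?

n(acid) = 0.1021 x 0.01563 = 0.001596 mol; n(LiOH) added = 0.08410 x 0.02429 = 0.002043 mol.
Base is in excess by 0.002043 - 0.001596 = 0.0004470 mol in a total volume of 0.03992 L.
[OH^-] = 0.0004470/0.03992 = 0.01120 M, so pOH = 1.95 and pH = 14.00 - 1.95 = 12.05.

12.05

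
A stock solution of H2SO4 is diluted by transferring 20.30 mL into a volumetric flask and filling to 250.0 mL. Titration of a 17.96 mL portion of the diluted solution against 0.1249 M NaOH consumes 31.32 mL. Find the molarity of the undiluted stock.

1.34 M

n(NaOH) = 0.1249 x 0.03132 = 0.003912 mol.
n(H2SO4) in the aliquot = 0.003912 x 1/2 = 0.001956 mol.
[diluted H2SO4] = 0.001956 / 0.01796 = 0.1089 M.
Dilution factor = 250.0/20.30 = 12.32, so [stock] = 0.1089 x 12.32 = 1.34 M.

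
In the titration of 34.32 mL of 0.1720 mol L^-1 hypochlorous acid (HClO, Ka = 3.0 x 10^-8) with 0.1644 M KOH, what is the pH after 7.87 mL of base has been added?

Initial n(HClO) = 0.1720 x 0.03432 = 0.005903 mol.
n(KOH) added = 0.1644 x 0.007870 = 0.001294 mol, converting that many moles of HClO to ClO-.
Remaining n(HClO) = 0.004609 mol; n(ClO-) = 0.001294 mol.
By Henderson-Hasselbalch, pH = pKa + log([A^-]/[HA]) = 7.52 + log(0.001294/0.004609) = 7.52 + (-0.55) = 6.97.

6.97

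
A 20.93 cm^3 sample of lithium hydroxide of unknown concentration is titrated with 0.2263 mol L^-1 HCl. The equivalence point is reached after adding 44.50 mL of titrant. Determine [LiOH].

n(HCl) delivered = 0.2263 x 0.04450 = 0.01007 mol.
For a 1:1 reaction, n(LiOH) = 0.01007 mol.
[LiOH] = 0.01007 mol / 0.02093 L = 0.481 M.

0.481 M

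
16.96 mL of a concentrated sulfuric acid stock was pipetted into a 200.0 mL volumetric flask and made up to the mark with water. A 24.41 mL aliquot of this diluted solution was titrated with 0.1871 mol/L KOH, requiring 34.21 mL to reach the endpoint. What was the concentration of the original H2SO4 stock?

n(KOH) = 0.1871 x 0.03421 = 0.006401 mol.
n(H2SO4) in the aliquot = 0.006401 x 1/2 = 0.003200 mol.
[diluted H2SO4] = 0.003200 / 0.02441 = 0.1311 M.
Dilution factor = 200.0/16.96 = 11.79, so [stock] = 0.1311 x 11.79 = 1.55 M.

1.55 M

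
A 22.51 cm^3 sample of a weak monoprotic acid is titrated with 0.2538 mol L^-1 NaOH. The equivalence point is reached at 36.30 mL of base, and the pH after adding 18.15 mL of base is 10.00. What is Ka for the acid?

1.0 x 10^-10

18.15 mL is half of the equivalence volume, so this is the half-equivalence point where [HA] = [A^-].
At half-equivalence pH = pKa, so pKa = 10.00.
Ka = 10^(-10.00) = 1.0 x 10^-10.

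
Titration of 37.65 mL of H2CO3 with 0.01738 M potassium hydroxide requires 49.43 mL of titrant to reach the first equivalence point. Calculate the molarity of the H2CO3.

0.0228 M

n(KOH) = 0.01738 x 0.04943 = 0.0008591 mol.
At the first equivalence point, 1 mol OH^- react per mol H2CO3, so n(H2CO3) = 0.0008591 / 1 = 0.0008591 mol.
[H2CO3] = 0.0008591 / 0.03765 L = 0.0228 M.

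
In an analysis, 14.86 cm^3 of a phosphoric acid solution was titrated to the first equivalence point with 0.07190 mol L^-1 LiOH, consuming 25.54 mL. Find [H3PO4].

n(LiOH) = 0.07190 x 0.02554 = 0.001836 mol.
At the first equivalence point, 1 mol OH^- react per mol H3PO4, so n(H3PO4) = 0.001836 / 1 = 0.001836 mol.
[H3PO4] = 0.001836 / 0.01486 L = 0.124 M.

0.124 M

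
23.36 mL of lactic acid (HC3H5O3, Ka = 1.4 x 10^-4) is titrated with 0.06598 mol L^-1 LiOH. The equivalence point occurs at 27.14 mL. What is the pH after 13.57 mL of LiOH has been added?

13.57 mL is exactly half the equivalence volume (27.14/2), i.e. the half-equivalence point.
There, n(HA) = n(A^-), so pH = pKa = -log(1.4 x 10^-4) = 3.85.

3.85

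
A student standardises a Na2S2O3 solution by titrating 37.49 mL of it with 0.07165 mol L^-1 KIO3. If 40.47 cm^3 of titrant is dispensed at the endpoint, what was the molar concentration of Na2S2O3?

0.464 M

n(KIO3) = 0.07165 x 0.04047 = 0.002900 mol.
From the balanced equation, 1 mol KIO3 reacts with 6 mol Na2S2O3, so n(Na2S2O3) = 0.002900 x 6/1 = 0.01740 mol.
[Na2S2O3] = 0.01740 / 0.03749 L = 0.464 M.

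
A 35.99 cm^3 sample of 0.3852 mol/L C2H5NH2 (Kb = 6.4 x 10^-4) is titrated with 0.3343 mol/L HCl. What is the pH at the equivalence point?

5.78

n(C2H5NH2) = 0.3852 x 0.03599 = 0.01386 mol; V(HCl) at equivalence = 0.01386/0.3343 = 0.04147 L.
At equivalence the base is fully converted to C2H5NH3+; total volume = 0.07746 L, so [C2H5NH3+] = 0.01386/0.07746 = 0.1790 M.
Ka(C2H5NH3+) = Kw/Kb = 1.0e-14 / 6.4 x 10^-4 = 1.56e-11.
[H^+] = sqrt(Ka x [C2H5NH3+]) = sqrt(1.56e-11 x 0.1790) = 1.67e-6 M.
pH = -log(1.67e-6) = 5.78.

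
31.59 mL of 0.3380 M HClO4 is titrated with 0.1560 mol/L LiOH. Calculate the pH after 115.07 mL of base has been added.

12.70

n(acid) = 0.3380 x 0.03159 = 0.01068 mol; n(LiOH) added = 0.1560 x 0.1151 = 0.01795 mol.
Base is in excess by 0.01795 - 0.01068 = 0.007273 mol in a total volume of 0.1467 L.
[OH^-] = 0.007273/0.1467 = 0.04959 M, so pOH = 1.30 and pH = 14.00 - 1.30 = 12.70.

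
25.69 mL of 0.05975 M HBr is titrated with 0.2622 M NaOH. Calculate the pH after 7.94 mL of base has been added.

12.21

n(acid) = 0.05975 x 0.02569 = 0.001535 mol; n(NaOH) added = 0.2622 x 0.007940 = 0.002082 mol.
Base is in excess by 0.002082 - 0.001535 = 0.0005469 mol in a total volume of 0.03363 L.
[OH^-] = 0.0005469/0.03363 = 0.01626 M, so pOH = 1.79 and pH = 14.00 - 1.79 = 12.21.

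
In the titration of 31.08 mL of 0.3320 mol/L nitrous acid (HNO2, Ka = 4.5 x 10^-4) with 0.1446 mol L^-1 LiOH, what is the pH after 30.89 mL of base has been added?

Initial n(HNO2) = 0.3320 x 0.03108 = 0.01032 mol.
n(LiOH) added = 0.1446 x 0.03089 = 0.004467 mol, converting that many moles of HNO2 to NO2-.
Remaining n(HNO2) = 0.005852 mol; n(NO2-) = 0.004467 mol.
By Henderson-Hasselbalch, pH = pKa + log([A^-]/[HA]) = 3.35 + log(0.004467/0.005852) = 3.35 + (-0.12) = 3.23.

3.23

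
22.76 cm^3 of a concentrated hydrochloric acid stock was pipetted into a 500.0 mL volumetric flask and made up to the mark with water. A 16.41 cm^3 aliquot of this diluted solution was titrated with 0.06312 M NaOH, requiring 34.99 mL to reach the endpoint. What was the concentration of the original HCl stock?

n(NaOH) = 0.06312 x 0.03499 = 0.002209 mol.
n(HCl) in the aliquot = 0.002209 mol.
[diluted HCl] = 0.002209 / 0.01641 = 0.1346 M.
Dilution factor = 500.0/22.76 = 21.97, so [stock] = 0.1346 x 21.97 = 2.96 M.

2.96 M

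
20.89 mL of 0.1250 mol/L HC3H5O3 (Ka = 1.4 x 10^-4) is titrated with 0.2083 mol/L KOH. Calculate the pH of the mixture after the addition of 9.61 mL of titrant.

Initial n(HC3H5O3) = 0.1250 x 0.02089 = 0.002611 mol.
n(KOH) added = 0.2083 x 0.009610 = 0.002002 mol, converting that many moles of HC3H5O3 to C3H5O3-.
Remaining n(HC3H5O3) = 0.0006095 mol; n(C3H5O3-) = 0.002002 mol.
By Henderson-Hasselbalch, pH = pKa + log([A^-]/[HA]) = 3.85 + log(0.002002/0.0006095) = 3.85 + (+0.52) = 4.37.

4.37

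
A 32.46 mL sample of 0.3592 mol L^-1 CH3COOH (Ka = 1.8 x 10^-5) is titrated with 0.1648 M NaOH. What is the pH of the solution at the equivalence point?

n(CH3COOH) = 0.3592 x 0.03246 = 0.01166 mol; V(NaOH) at equivalence = 0.01166/0.1648 = 0.07075 L.
At equivalence all the acid is converted to CH3COO-; total volume = 0.03246 + 0.07075 = 0.1032 L, so [CH3COO-] = 0.01166/0.1032 = 0.1130 M.
Kb = Kw/Ka = 1.0e-14 / 1.8 x 10^-5 = 5.56e-10.
[OH^-] = sqrt(Kb x [CH3COO-]) = sqrt(5.56e-10 x 0.1130) = 7.92e-6 M.
pOH = 5.10, so pH = 14.00 - 5.10 = 8.90.

8.90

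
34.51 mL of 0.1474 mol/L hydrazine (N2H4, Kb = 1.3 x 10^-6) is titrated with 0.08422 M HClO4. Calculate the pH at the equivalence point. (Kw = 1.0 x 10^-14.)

n(N2H4) = 0.1474 x 0.03451 = 0.005087 mol; V(HClO4) at equivalence = 0.005087/0.08422 = 0.06040 L.
At equivalence the base is fully converted to N2H5+; total volume = 0.09491 L, so [N2H5+] = 0.005087/0.09491 = 0.05360 M.
Ka(N2H5+) = Kw/Kb = 1.0e-14 / 1.3 x 10^-6 = 7.69e-9.
[H^+] = sqrt(Ka x [N2H5+]) = sqrt(7.69e-9 x 0.05360) = 2.03e-5 M.
pH = -log(2.03e-5) = 4.69.

4.69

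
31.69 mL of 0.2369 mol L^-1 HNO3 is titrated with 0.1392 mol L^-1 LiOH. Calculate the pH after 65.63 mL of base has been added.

12.22

n(acid) = 0.2369 x 0.03169 = 0.007507 mol; n(LiOH) added = 0.1392 x 0.06563 = 0.009136 mol.
Base is in excess by 0.009136 - 0.007507 = 0.001628 mol in a total volume of 0.09732 L.
[OH^-] = 0.001628/0.09732 = 0.01673 M, so pOH = 1.78 and pH = 14.00 - 1.78 = 12.22.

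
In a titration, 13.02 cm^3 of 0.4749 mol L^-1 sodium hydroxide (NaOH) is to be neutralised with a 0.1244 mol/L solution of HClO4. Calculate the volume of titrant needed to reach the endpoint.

49.7 mL

n(NaOH) = 0.4749 mol/L x 0.01302 L = 0.006183 mol.
At equivalence n(HClO4) = n(NaOH) = 0.006183 mol.
V(HClO4) = 0.006183 / 0.1244 = 0.04970 L = 49.7 mL.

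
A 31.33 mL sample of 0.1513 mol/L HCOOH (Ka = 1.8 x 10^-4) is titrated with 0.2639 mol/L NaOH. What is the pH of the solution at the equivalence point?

8.36

n(HCOOH) = 0.1513 x 0.03133 = 0.004740 mol; V(NaOH) at equivalence = 0.004740/0.2639 = 0.01796 L.
At equivalence all the acid is converted to HCOO-; total volume = 0.03133 + 0.01796 = 0.04929 L, so [HCOO-] = 0.004740/0.04929 = 0.09617 M.
Kb = Kw/Ka = 1.0e-14 / 1.8 x 10^-4 = 5.56e-11.
[OH^-] = sqrt(Kb x [HCOO-]) = sqrt(5.56e-11 x 0.09617) = 2.31e-6 M.
pOH = 5.64, so pH = 14.00 - 5.64 = 8.36.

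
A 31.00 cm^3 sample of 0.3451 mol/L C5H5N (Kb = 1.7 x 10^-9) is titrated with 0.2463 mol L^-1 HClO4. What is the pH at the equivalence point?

3.04

n(C5H5N) = 0.3451 x 0.03100 = 0.01070 mol; V(HClO4) at equivalence = 0.01070/0.2463 = 0.04344 L.
At equivalence the base is fully converted to C5H5NH+; total volume = 0.07444 L, so [C5H5NH+] = 0.01070/0.07444 = 0.1437 M.
Ka(C5H5NH+) = Kw/Kb = 1.0e-14 / 1.7 x 10^-9 = 5.88e-6.
[H^+] = sqrt(Ka x [C5H5NH+]) = sqrt(5.88e-6 x 0.1437) = 0.000919 M.
pH = -log(0.000919) = 3.04.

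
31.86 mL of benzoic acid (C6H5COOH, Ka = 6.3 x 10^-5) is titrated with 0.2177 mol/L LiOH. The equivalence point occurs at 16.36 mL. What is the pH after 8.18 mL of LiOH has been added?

8.18 mL is exactly half the equivalence volume (16.36/2), i.e. the half-equivalence point.
There, n(HA) = n(A^-), so pH = pKa = -log(6.3 x 10^-5) = 4.20.

4.20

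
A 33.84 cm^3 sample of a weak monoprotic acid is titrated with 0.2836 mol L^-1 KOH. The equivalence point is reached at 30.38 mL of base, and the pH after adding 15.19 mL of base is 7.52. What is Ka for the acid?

15.19 mL is half of the equivalence volume, so this is the half-equivalence point where [HA] = [A^-].
At half-equivalence pH = pKa, so pKa = 7.52.
Ka = 10^(-7.52) = 3.0 x 10^-8.

3.0 x 10^-8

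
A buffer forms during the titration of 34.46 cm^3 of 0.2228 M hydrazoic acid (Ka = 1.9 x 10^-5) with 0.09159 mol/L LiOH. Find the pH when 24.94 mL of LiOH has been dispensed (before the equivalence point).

Initial n(HN3) = 0.2228 x 0.03446 = 0.007678 mol.
n(LiOH) added = 0.09159 x 0.02494 = 0.002284 mol, converting that many moles of HN3 to N3-.
Remaining n(HN3) = 0.005393 mol; n(N3-) = 0.002284 mol.
By Henderson-Hasselbalch, pH = pKa + log([A^-]/[HA]) = 4.72 + log(0.002284/0.005393) = 4.72 + (-0.37) = 4.35.

4.35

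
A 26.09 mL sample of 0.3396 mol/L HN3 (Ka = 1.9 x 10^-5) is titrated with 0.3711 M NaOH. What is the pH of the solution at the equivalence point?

8.99

n(HN3) = 0.3396 x 0.02609 = 0.008860 mol; V(NaOH) at equivalence = 0.008860/0.3711 = 0.02388 L.
At equivalence all the acid is converted to N3-; total volume = 0.02609 + 0.02388 = 0.04997 L, so [N3-] = 0.008860/0.04997 = 0.1773 M.
Kb = Kw/Ka = 1.0e-14 / 1.9 x 10^-5 = 5.26e-10.
[OH^-] = sqrt(Kb x [N3-]) = sqrt(5.26e-10 x 0.1773) = 9.66e-6 M.
pOH = 5.01, so pH = 14.00 - 5.01 = 8.99.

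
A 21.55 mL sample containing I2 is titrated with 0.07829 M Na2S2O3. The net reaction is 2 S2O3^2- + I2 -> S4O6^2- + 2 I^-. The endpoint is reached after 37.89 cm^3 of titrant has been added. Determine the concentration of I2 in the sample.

0.0688 M

n(Na2S2O3) = 0.07829 x 0.03789 = 0.002966 mol.
From the balanced equation, 2 mol Na2S2O3 reacts with 1 mol I2, so n(I2) = 0.002966 x 1/2 = 0.001483 mol.
[I2] = 0.001483 / 0.02155 L = 0.0688 M.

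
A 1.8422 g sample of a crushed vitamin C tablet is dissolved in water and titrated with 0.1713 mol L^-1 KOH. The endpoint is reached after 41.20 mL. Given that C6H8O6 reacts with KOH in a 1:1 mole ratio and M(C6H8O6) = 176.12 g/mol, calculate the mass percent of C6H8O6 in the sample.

n(KOH) = 0.1713 x 0.04120 = 0.007058 mol.
n(C6H8O6) = 0.007058 / 1 = 0.007058 mol.
mass of C6H8O6 = 0.007058 x 176.12 = 1.243 g.
% purity = 1.243 / 1.8422 x 100 = 67.5%.

67.5%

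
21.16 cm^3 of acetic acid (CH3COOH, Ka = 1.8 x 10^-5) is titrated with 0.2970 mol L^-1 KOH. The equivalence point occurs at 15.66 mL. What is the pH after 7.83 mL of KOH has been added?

4.74

7.83 mL is exactly half the equivalence volume (15.66/2), i.e. the half-equivalence point.
There, n(HA) = n(A^-), so pH = pKa = -log(1.8 x 10^-5) = 4.74.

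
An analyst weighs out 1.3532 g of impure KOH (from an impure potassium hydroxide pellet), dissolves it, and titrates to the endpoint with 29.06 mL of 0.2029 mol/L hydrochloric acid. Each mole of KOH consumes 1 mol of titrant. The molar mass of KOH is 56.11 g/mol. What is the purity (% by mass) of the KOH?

24.4%

n(HCl) = 0.2029 x 0.02906 = 0.005896 mol.
n(KOH) = 0.005896 / 1 = 0.005896 mol.
mass of KOH = 0.005896 x 56.11 = 0.3308 g.
% purity = 0.3308 / 1.3532 x 100 = 24.4%.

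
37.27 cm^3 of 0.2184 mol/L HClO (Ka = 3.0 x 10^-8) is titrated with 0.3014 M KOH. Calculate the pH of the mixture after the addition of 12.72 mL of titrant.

Initial n(HClO) = 0.2184 x 0.03727 = 0.008140 mol.
n(KOH) added = 0.3014 x 0.01272 = 0.003834 mol, converting that many moles of HClO to ClO-.
Remaining n(HClO) = 0.004306 mol; n(ClO-) = 0.003834 mol.
By Henderson-Hasselbalch, pH = pKa + log([A^-]/[HA]) = 7.52 + log(0.003834/0.004306) = 7.52 + (-0.05) = 7.47.

7.47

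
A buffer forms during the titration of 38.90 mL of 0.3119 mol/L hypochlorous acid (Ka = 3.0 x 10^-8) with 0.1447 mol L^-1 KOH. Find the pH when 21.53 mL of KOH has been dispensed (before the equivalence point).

7.06

Initial n(HClO) = 0.3119 x 0.03890 = 0.01213 mol.
n(KOH) added = 0.1447 x 0.02153 = 0.003115 mol, converting that many moles of HClO to ClO-.
Remaining n(HClO) = 0.009018 mol; n(ClO-) = 0.003115 mol.
By Henderson-Hasselbalch, pH = pKa + log([A^-]/[HA]) = 7.52 + log(0.003115/0.009018) = 7.52 + (-0.46) = 7.06.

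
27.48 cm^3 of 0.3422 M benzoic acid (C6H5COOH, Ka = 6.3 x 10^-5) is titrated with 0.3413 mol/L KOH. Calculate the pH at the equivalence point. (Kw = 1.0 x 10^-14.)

n(C6H5COOH) = 0.3422 x 0.02748 = 0.009404 mol; V(KOH) at equivalence = 0.009404/0.3413 = 0.02755 L.
At equivalence all the acid is converted to C6H5COO-; total volume = 0.02748 + 0.02755 = 0.05503 L, so [C6H5COO-] = 0.009404/0.05503 = 0.1709 M.
Kb = Kw/Ka = 1.0e-14 / 6.3 x 10^-5 = 1.59e-10.
[OH^-] = sqrt(Kb x [C6H5COO-]) = sqrt(1.59e-10 x 0.1709) = 5.21e-6 M.
pOH = 5.28, so pH = 14.00 - 5.28 = 8.72.

8.72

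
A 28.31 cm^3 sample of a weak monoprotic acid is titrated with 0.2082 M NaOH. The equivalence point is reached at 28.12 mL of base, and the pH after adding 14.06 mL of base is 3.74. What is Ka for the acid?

1.8 x 10^-4

14.06 mL is half of the equivalence volume, so this is the half-equivalence point where [HA] = [A^-].
At half-equivalence pH = pKa, so pKa = 3.74.
Ka = 10^(-3.74) = 1.8 x 10^-4.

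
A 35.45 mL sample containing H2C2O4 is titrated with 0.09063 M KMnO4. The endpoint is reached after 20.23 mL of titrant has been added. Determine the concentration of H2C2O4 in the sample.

n(KMnO4) = 0.09063 x 0.02023 = 0.001833 mol.
From the balanced equation, 2 mol KMnO4 reacts with 5 mol H2C2O4, so n(H2C2O4) = 0.001833 x 5/2 = 0.004584 mol.
[H2C2O4] = 0.004584 / 0.03545 L = 0.129 M.

0.129 M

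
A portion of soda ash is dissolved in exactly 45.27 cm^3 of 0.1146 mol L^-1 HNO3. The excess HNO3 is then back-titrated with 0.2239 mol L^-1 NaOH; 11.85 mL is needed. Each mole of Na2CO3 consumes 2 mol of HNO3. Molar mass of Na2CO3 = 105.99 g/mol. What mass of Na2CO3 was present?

0.134 g

Total n(HNO3) added = 0.1146 x 0.04527 = 0.005188 mol.
n(NaOH) used = 0.2239 x 0.01185 = 0.002653 mol, which equals the excess n(HNO3).
So n(HNO3) consumed by the sample = 0.005188 - 0.002653 = 0.002535 mol.
n(Na2CO3) = 0.002535 / 2 = 0.001267 mol.
mass = 0.001267 mol x 105.99 g/mol = 0.134 g.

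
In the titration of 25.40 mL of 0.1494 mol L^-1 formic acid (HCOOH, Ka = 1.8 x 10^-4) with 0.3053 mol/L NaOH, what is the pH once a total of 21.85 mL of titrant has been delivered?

n(acid) = 0.1494 x 0.02540 = 0.003795 mol; n(NaOH) added = 0.3053 x 0.02185 = 0.006671 mol.
Base is in excess by 0.006671 - 0.003795 = 0.002876 mol in a total volume of 0.04725 L.
[OH^-] = 0.002876/0.04725 = 0.06087 M, so pOH = 1.22 and pH = 14.00 - 1.22 = 12.78.

12.78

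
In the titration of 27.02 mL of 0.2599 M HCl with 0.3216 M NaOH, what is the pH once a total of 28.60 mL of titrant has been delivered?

n(acid) = 0.2599 x 0.02702 = 0.007022 mol; n(NaOH) added = 0.3216 x 0.02860 = 0.009198 mol.
Base is in excess by 0.009198 - 0.007022 = 0.002175 mol in a total volume of 0.05562 L.
[OH^-] = 0.002175/0.05562 = 0.03911 M, so pOH = 1.41 and pH = 14.00 - 1.41 = 12.59.

12.59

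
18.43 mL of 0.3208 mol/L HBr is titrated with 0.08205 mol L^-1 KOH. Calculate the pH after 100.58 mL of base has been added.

n(acid) = 0.3208 x 0.01843 = 0.005912 mol; n(KOH) added = 0.08205 x 0.1006 = 0.008253 mol.
Base is in excess by 0.008253 - 0.005912 = 0.002340 mol in a total volume of 0.1190 L.
[OH^-] = 0.002340/0.1190 = 0.01966 M, so pOH = 1.71 and pH = 14.00 - 1.71 = 12.29.

12.29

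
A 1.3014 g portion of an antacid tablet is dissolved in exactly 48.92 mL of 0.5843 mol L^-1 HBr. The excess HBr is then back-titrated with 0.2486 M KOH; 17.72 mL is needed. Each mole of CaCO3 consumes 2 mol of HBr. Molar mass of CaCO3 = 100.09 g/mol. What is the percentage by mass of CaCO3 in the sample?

93.0%

Total n(HBr) added = 0.5843 x 0.04892 = 0.02858 mol.
n(KOH) used = 0.2486 x 0.01772 = 0.004405 mol, which equals the excess n(HBr).
So n(HBr) consumed by the sample = 0.02858 - 0.004405 = 0.02418 mol.
n(CaCO3) = 0.02418 / 2 = 0.01209 mol.
mass CaCO3 = 0.01209 x 100.09 = 1.210 g, so %CaCO3 = 1.210/1.3014 x 100 = 93.0%.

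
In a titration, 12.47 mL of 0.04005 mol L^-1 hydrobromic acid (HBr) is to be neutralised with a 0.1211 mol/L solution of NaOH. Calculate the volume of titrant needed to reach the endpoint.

n(HBr) = 0.04005 mol/L x 0.01247 L = 0.0004994 mol.
At equivalence n(NaOH) = n(HBr) = 0.0004994 mol.
V(NaOH) = 0.0004994 / 0.1211 = 0.004124 L = 4.12 mL.

4.12 mL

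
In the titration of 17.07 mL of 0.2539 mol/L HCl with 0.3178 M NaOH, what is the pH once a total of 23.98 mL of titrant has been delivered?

12.90

n(acid) = 0.2539 x 0.01707 = 0.004334 mol; n(NaOH) added = 0.3178 x 0.02398 = 0.007621 mol.
Base is in excess by 0.007621 - 0.004334 = 0.003287 mol in a total volume of 0.04105 L.
[OH^-] = 0.003287/0.04105 = 0.08007 M, so pOH = 1.10 and pH = 14.00 - 1.10 = 12.90.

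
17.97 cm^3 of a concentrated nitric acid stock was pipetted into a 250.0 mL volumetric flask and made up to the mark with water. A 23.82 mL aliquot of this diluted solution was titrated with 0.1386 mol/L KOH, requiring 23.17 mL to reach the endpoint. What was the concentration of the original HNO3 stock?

1.88 M

n(KOH) = 0.1386 x 0.02317 = 0.003211 mol.
n(HNO3) in the aliquot = 0.003211 mol.
[diluted HNO3] = 0.003211 / 0.02382 = 0.1348 M.
Dilution factor = 250.0/17.97 = 13.91, so [stock] = 0.1348 x 13.91 = 1.88 M.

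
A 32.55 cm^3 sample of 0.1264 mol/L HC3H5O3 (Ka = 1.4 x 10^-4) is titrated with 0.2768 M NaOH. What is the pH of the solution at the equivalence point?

8.40

n(HC3H5O3) = 0.1264 x 0.03255 = 0.004114 mol; V(NaOH) at equivalence = 0.004114/0.2768 = 0.01486 L.
At equivalence all the acid is converted to C3H5O3-; total volume = 0.03255 + 0.01486 = 0.04741 L, so [C3H5O3-] = 0.004114/0.04741 = 0.08677 M.
Kb = Kw/Ka = 1.0e-14 / 1.4 x 10^-4 = 7.14e-11.
[OH^-] = sqrt(Kb x [C3H5O3-]) = sqrt(7.14e-11 x 0.08677) = 2.49e-6 M.
pOH = 5.60, so pH = 14.00 - 5.60 = 8.40.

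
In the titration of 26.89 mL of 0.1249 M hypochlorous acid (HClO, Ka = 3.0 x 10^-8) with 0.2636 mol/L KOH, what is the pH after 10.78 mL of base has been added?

8.26

Initial n(HClO) = 0.1249 x 0.02689 = 0.003359 mol.
n(KOH) added = 0.2636 x 0.01078 = 0.002842 mol, converting that many moles of HClO to ClO-.
Remaining n(HClO) = 0.0005170 mol; n(ClO-) = 0.002842 mol.
By Henderson-Hasselbalch, pH = pKa + log([A^-]/[HA]) = 7.52 + log(0.002842/0.0005170) = 7.52 + (+0.74) = 8.26.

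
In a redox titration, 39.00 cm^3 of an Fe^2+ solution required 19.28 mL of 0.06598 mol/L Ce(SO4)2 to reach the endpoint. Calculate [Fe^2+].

0.0326 M

n(Ce(SO4)2) = 0.06598 x 0.01928 = 0.001272 mol.
From the balanced equation, 1 mol Ce(SO4)2 reacts with 1 mol Fe^2+, so n(Fe^2+) = 0.001272 x 1/1 = 0.001272 mol.
[Fe^2+] = 0.001272 / 0.03900 L = 0.0326 M.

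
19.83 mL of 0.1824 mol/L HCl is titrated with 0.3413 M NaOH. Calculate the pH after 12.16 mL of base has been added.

12.22

n(acid) = 0.1824 x 0.01983 = 0.003617 mol; n(NaOH) added = 0.3413 x 0.01216 = 0.004150 mol.
Base is in excess by 0.004150 - 0.003617 = 0.0005332 mol in a total volume of 0.03199 L.
[OH^-] = 0.0005332/0.03199 = 0.01667 M, so pOH = 1.78 and pH = 14.00 - 1.78 = 12.22.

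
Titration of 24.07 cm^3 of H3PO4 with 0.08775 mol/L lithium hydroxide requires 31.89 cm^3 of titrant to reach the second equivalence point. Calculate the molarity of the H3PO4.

0.0581 M

n(LiOH) = 0.08775 x 0.03189 = 0.002798 mol.
At the second equivalence point, 2 mol OH^- react per mol H3PO4, so n(H3PO4) = 0.002798 / 2 = 0.001399 mol.
[H3PO4] = 0.001399 / 0.02407 L = 0.0581 M.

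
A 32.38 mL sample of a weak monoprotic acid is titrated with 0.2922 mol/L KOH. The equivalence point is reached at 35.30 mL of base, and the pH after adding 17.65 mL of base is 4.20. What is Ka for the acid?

6.3 x 10^-5

17.65 mL is half of the equivalence volume, so this is the half-equivalence point where [HA] = [A^-].
At half-equivalence pH = pKa, so pKa = 4.20.
Ka = 10^(-4.20) = 6.3 x 10^-5.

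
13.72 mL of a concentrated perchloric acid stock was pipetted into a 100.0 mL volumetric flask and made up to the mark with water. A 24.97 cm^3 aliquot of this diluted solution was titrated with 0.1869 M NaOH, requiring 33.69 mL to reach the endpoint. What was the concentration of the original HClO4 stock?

1.84 M

n(NaOH) = 0.1869 x 0.03369 = 0.006297 mol.
n(HClO4) in the aliquot = 0.006297 mol.
[diluted HClO4] = 0.006297 / 0.02497 = 0.2522 M.
Dilution factor = 100.0/13.72 = 7.289, so [stock] = 0.2522 x 7.289 = 1.84 M.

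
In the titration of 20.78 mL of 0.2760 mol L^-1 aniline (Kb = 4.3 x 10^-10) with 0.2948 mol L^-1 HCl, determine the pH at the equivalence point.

2.74

n(C6H5NH2) = 0.2760 x 0.02078 = 0.005735 mol; V(HCl) at equivalence = 0.005735/0.2948 = 0.01945 L.
At equivalence the base is fully converted to C6H5NH3+; total volume = 0.04023 L, so [C6H5NH3+] = 0.005735/0.04023 = 0.1425 M.
Ka(C6H5NH3+) = Kw/Kb = 1.0e-14 / 4.3 x 10^-10 = 2.33e-5.
[H^+] = sqrt(Ka x [C6H5NH3+]) = sqrt(2.33e-5 x 0.1425) = 0.00182 M.
pH = -log(0.00182) = 2.74.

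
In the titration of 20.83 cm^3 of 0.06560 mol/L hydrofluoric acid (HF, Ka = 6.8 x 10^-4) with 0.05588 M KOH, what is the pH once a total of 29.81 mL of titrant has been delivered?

11.77

n(acid) = 0.06560 x 0.02083 = 0.001366 mol; n(KOH) added = 0.05588 x 0.02981 = 0.001666 mol.
Base is in excess by 0.001666 - 0.001366 = 0.0002993 mol in a total volume of 0.05064 L.
[OH^-] = 0.0002993/0.05064 = 0.005911 M, so pOH = 2.23 and pH = 14.00 - 2.23 = 11.77.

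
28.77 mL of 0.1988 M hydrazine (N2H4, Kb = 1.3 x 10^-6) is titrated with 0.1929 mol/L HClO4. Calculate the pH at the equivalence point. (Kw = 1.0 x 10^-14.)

4.56

n(N2H4) = 0.1988 x 0.02877 = 0.005719 mol; V(HClO4) at equivalence = 0.005719/0.1929 = 0.02965 L.
At equivalence the base is fully converted to N2H5+; total volume = 0.05842 L, so [N2H5+] = 0.005719/0.05842 = 0.09790 M.
Ka(N2H5+) = Kw/Kb = 1.0e-14 / 1.3 x 10^-6 = 7.69e-9.
[H^+] = sqrt(Ka x [N2H5+]) = sqrt(7.69e-9 x 0.09790) = 2.74e-5 M.
pH = -log(2.74e-5) = 4.56.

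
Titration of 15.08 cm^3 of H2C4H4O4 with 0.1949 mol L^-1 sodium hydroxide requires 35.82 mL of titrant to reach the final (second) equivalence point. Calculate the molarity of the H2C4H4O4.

0.231 M

n(NaOH) = 0.1949 x 0.03582 = 0.006981 mol.
At the final (second) equivalence point, 2 mol OH^- react per mol H2C4H4O4, so n(H2C4H4O4) = 0.006981 / 2 = 0.003491 mol.
[H2C4H4O4] = 0.003491 / 0.01508 L = 0.231 M.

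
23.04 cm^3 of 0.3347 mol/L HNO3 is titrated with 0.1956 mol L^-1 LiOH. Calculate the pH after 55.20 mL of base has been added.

n(acid) = 0.3347 x 0.02304 = 0.007711 mol; n(LiOH) added = 0.1956 x 0.05520 = 0.01080 mol.
Base is in excess by 0.01080 - 0.007711 = 0.003086 mol in a total volume of 0.07824 L.
[OH^-] = 0.003086/0.07824 = 0.03944 M, so pOH = 1.40 and pH = 14.00 - 1.40 = 12.60.

12.60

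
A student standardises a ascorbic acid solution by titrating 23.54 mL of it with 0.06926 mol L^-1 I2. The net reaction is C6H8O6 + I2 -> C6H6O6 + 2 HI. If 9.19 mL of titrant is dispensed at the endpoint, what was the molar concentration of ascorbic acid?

0.0270 M

n(I2) = 0.06926 x 0.009190 = 0.0006365 mol.
From the balanced equation, 1 mol I2 reacts with 1 mol ascorbic acid, so n(ascorbic acid) = 0.0006365 x 1/1 = 0.0006365 mol.
[ascorbic acid] = 0.0006365 / 0.02354 L = 0.0270 M.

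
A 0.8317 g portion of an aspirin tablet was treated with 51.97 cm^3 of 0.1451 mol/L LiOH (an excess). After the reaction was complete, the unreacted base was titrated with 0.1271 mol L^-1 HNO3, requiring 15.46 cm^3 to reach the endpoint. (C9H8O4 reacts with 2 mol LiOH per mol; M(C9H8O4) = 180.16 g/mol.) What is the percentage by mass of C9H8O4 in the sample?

Total n(LiOH) added = 0.1451 x 0.05197 = 0.007541 mol.
n(HNO3) used = 0.1271 x 0.01546 = 0.001965 mol, which equals the excess n(LiOH).
So n(LiOH) consumed by the sample = 0.007541 - 0.001965 = 0.005576 mol.
n(C9H8O4) = 0.005576 / 2 = 0.002788 mol.
mass C9H8O4 = 0.002788 x 180.16 = 0.5023 g, so %C9H8O4 = 0.5023/0.8317 x 100 = 60.4%.

60.4%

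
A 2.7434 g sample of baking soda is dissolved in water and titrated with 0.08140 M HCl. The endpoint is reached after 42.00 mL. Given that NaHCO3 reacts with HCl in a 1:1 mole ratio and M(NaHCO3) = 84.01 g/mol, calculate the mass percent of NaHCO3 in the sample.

n(HCl) = 0.08140 x 0.04200 = 0.003419 mol.
n(NaHCO3) = 0.003419 / 1 = 0.003419 mol.
mass of NaHCO3 = 0.003419 x 84.01 = 0.2872 g.
% purity = 0.2872 / 2.7434 x 100 = 10.5%.

10.5%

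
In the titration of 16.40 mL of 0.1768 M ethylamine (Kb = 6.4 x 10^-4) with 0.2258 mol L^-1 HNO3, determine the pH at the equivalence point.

5.90

n(C2H5NH2) = 0.1768 x 0.01640 = 0.002900 mol; V(HNO3) at equivalence = 0.002900/0.2258 = 0.01284 L.
At equivalence the base is fully converted to C2H5NH3+; total volume = 0.02924 L, so [C2H5NH3+] = 0.002900/0.02924 = 0.09916 M.
Ka(C2H5NH3+) = Kw/Kb = 1.0e-14 / 6.4 x 10^-4 = 1.56e-11.
[H^+] = sqrt(Ka x [C2H5NH3+]) = sqrt(1.56e-11 x 0.09916) = 1.24e-6 M.
pH = -log(1.24e-6) = 5.90.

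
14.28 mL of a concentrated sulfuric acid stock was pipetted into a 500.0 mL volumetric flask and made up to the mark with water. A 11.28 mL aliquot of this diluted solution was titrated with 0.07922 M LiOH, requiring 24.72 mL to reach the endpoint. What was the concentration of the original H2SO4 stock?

n(LiOH) = 0.07922 x 0.02472 = 0.001958 mol.
n(H2SO4) in the aliquot = 0.001958 x 1/2 = 0.0009792 mol.
[diluted H2SO4] = 0.0009792 / 0.01128 = 0.08680 M.
Dilution factor = 500.0/14.28 = 35.01, so [stock] = 0.08680 x 35.01 = 3.04 M.

3.04 M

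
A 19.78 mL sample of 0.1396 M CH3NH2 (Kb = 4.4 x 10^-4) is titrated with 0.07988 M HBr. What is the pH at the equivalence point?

5.97

n(CH3NH2) = 0.1396 x 0.01978 = 0.002761 mol; V(HBr) at equivalence = 0.002761/0.07988 = 0.03457 L.
At equivalence the base is fully converted to CH3NH3+; total volume = 0.05435 L, so [CH3NH3+] = 0.002761/0.05435 = 0.05081 M.
Ka(CH3NH3+) = Kw/Kb = 1.0e-14 / 4.4 x 10^-4 = 2.27e-11.
[H^+] = sqrt(Ka x [CH3NH3+]) = sqrt(2.27e-11 x 0.05081) = 1.07e-6 M.
pH = -log(1.07e-6) = 5.97.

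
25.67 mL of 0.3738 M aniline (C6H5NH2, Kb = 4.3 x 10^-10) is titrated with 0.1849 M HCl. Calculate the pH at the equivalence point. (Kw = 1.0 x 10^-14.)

n(C6H5NH2) = 0.3738 x 0.02567 = 0.009595 mol; V(HCl) at equivalence = 0.009595/0.1849 = 0.05190 L.
At equivalence the base is fully converted to C6H5NH3+; total volume = 0.07757 L, so [C6H5NH3+] = 0.009595/0.07757 = 0.1237 M.
Ka(C6H5NH3+) = Kw/Kb = 1.0e-14 / 4.3 x 10^-10 = 2.33e-5.
[H^+] = sqrt(Ka x [C6H5NH3+]) = sqrt(2.33e-5 x 0.1237) = 0.00170 M.
pH = -log(0.00170) = 2.77.

2.77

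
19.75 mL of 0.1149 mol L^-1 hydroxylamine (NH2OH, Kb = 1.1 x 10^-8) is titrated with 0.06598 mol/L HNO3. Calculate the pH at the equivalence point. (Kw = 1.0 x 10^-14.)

3.71

n(NH2OH) = 0.1149 x 0.01975 = 0.002269 mol; V(HNO3) at equivalence = 0.002269/0.06598 = 0.03439 L.
At equivalence the base is fully converted to NH3OH+; total volume = 0.05414 L, so [NH3OH+] = 0.002269/0.05414 = 0.04191 M.
Ka(NH3OH+) = Kw/Kb = 1.0e-14 / 1.1 x 10^-8 = 9.09e-7.
[H^+] = sqrt(Ka x [NH3OH+]) = sqrt(9.09e-7 x 0.04191) = 0.000195 M.
pH = -log(0.000195) = 3.71.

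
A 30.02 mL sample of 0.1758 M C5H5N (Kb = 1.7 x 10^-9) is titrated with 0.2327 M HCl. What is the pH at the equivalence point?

3.11

n(C5H5N) = 0.1758 x 0.03002 = 0.005278 mol; V(HCl) at equivalence = 0.005278/0.2327 = 0.02268 L.
At equivalence the base is fully converted to C5H5NH+; total volume = 0.05270 L, so [C5H5NH+] = 0.005278/0.05270 = 0.1001 M.
Ka(C5H5NH+) = Kw/Kb = 1.0e-14 / 1.7 x 10^-9 = 5.88e-6.
[H^+] = sqrt(Ka x [C5H5NH+]) = sqrt(5.88e-6 x 0.1001) = 0.000768 M.
pH = -log(0.000768) = 3.11.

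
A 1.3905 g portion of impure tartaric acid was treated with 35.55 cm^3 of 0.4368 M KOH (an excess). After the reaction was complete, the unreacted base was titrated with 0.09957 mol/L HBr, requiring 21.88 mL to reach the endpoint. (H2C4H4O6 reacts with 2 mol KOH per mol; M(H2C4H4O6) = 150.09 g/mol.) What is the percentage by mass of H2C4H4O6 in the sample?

72.0%

Total n(KOH) added = 0.4368 x 0.03555 = 0.01553 mol.
n(HBr) used = 0.09957 x 0.02188 = 0.002179 mol, which equals the excess n(KOH).
So n(KOH) consumed by the sample = 0.01553 - 0.002179 = 0.01335 mol.
n(H2C4H4O6) = 0.01335 / 2 = 0.006675 mol.
mass H2C4H4O6 = 0.006675 x 150.09 = 1.002 g, so %H2C4H4O6 = 1.002/1.3905 x 100 = 72.0%.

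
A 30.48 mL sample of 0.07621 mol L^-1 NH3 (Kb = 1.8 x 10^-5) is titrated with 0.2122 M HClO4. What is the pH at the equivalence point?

n(NH3) = 0.07621 x 0.03048 = 0.002323 mol; V(HClO4) at equivalence = 0.002323/0.2122 = 0.01095 L.
At equivalence the base is fully converted to NH4+; total volume = 0.04143 L, so [NH4+] = 0.002323/0.04143 = 0.05607 M.
Ka(NH4+) = Kw/Kb = 1.0e-14 / 1.8 x 10^-5 = 5.56e-10.
[H^+] = sqrt(Ka x [NH4+]) = sqrt(5.56e-10 x 0.05607) = 5.58e-6 M.
pH = -log(5.58e-6) = 5.25.

5.25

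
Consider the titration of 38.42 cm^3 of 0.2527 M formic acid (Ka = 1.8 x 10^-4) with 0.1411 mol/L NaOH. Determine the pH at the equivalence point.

8.35

n(HCOOH) = 0.2527 x 0.03842 = 0.009709 mol; V(NaOH) at equivalence = 0.009709/0.1411 = 0.06881 L.
At equivalence all the acid is converted to HCOO-; total volume = 0.03842 + 0.06881 = 0.1072 L, so [HCOO-] = 0.009709/0.1072 = 0.09054 M.
Kb = Kw/Ka = 1.0e-14 / 1.8 x 10^-4 = 5.56e-11.
[OH^-] = sqrt(Kb x [HCOO-]) = sqrt(5.56e-11 x 0.09054) = 2.24e-6 M.
pOH = 5.65, so pH = 14.00 - 5.65 = 8.35.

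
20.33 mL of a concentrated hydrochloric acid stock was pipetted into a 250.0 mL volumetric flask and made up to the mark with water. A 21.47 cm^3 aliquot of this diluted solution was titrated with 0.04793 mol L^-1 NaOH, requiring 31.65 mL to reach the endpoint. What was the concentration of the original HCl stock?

n(NaOH) = 0.04793 x 0.03165 = 0.001517 mol.
n(HCl) in the aliquot = 0.001517 mol.
[diluted HCl] = 0.001517 / 0.02147 = 0.07066 M.
Dilution factor = 250.0/20.33 = 12.30, so [stock] = 0.07066 x 12.30 = 0.869 M.

0.869 M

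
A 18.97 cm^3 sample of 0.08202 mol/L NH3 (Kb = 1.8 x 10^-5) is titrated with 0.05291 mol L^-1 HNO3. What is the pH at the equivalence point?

5.37

n(NH3) = 0.08202 x 0.01897 = 0.001556 mol; V(HNO3) at equivalence = 0.001556/0.05291 = 0.02941 L.
At equivalence the base is fully converted to NH4+; total volume = 0.04838 L, so [NH4+] = 0.001556/0.04838 = 0.03216 M.
Ka(NH4+) = Kw/Kb = 1.0e-14 / 1.8 x 10^-5 = 5.56e-10.
[H^+] = sqrt(Ka x [NH4+]) = sqrt(5.56e-10 x 0.03216) = 4.23e-6 M.
pH = -log(4.23e-6) = 5.37.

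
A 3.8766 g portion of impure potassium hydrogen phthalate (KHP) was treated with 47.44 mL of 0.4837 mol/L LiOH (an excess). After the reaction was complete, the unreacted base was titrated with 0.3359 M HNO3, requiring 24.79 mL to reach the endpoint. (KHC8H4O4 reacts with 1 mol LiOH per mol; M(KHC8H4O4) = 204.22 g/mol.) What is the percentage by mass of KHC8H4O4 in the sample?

Total n(LiOH) added = 0.4837 x 0.04744 = 0.02295 mol.
n(HNO3) used = 0.3359 x 0.02479 = 0.008327 mol, which equals the excess n(LiOH).
So n(LiOH) consumed by the sample = 0.02295 - 0.008327 = 0.01462 mol.
n(KHC8H4O4) = 0.01462 / 1 = 0.01462 mol.
mass KHC8H4O4 = 0.01462 x 204.22 = 2.986 g, so %KHC8H4O4 = 2.986/3.8766 x 100 = 77.0%.

77.0%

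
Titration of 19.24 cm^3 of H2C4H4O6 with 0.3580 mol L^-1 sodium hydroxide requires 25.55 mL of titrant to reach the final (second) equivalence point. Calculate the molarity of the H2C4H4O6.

0.238 M

n(NaOH) = 0.3580 x 0.02555 = 0.009147 mol.
At the final (second) equivalence point, 2 mol OH^- react per mol H2C4H4O6, so n(H2C4H4O6) = 0.009147 / 2 = 0.004573 mol.
[H2C4H4O6] = 0.004573 / 0.01924 L = 0.238 M.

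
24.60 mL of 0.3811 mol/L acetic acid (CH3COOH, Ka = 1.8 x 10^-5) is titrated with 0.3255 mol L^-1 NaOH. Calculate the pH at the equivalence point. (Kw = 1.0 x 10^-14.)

n(CH3COOH) = 0.3811 x 0.02460 = 0.009375 mol; V(NaOH) at equivalence = 0.009375/0.3255 = 0.02880 L.
At equivalence all the acid is converted to CH3COO-; total volume = 0.02460 + 0.02880 = 0.05340 L, so [CH3COO-] = 0.009375/0.05340 = 0.1756 M.
Kb = Kw/Ka = 1.0e-14 / 1.8 x 10^-5 = 5.56e-10.
[OH^-] = sqrt(Kb x [CH3COO-]) = sqrt(5.56e-10 x 0.1756) = 9.88e-6 M.
pOH = 5.01, so pH = 14.00 - 5.01 = 8.99.

8.99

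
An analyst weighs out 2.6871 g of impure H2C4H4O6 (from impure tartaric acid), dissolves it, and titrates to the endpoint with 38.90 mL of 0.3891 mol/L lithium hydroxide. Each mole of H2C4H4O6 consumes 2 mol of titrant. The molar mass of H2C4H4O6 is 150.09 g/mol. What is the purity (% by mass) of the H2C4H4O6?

n(LiOH) = 0.3891 x 0.03890 = 0.01514 mol.
n(H2C4H4O6) = 0.01514 / 2 = 0.007568 mol.
mass of H2C4H4O6 = 0.007568 x 150.09 = 1.136 g.
% purity = 1.136 / 2.6871 x 100 = 42.3%.

42.3%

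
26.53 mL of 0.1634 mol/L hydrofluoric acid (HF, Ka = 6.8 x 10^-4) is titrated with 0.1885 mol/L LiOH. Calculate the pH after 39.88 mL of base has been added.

n(acid) = 0.1634 x 0.02653 = 0.004335 mol; n(LiOH) added = 0.1885 x 0.03988 = 0.007517 mol.
Base is in excess by 0.007517 - 0.004335 = 0.003182 mol in a total volume of 0.06641 L.
[OH^-] = 0.003182/0.06641 = 0.04792 M, so pOH = 1.32 and pH = 14.00 - 1.32 = 12.68.

12.68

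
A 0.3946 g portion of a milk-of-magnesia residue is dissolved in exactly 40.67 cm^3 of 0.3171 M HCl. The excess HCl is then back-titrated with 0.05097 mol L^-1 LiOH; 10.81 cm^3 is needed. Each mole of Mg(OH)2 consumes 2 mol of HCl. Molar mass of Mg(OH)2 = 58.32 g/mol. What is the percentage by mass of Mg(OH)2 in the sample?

91.2%

Total n(HCl) added = 0.3171 x 0.04067 = 0.01290 mol.
n(LiOH) used = 0.05097 x 0.01081 = 0.0005510 mol, which equals the excess n(HCl).
So n(HCl) consumed by the sample = 0.01290 - 0.0005510 = 0.01235 mol.
n(Mg(OH)2) = 0.01235 / 2 = 0.006173 mol.
mass Mg(OH)2 = 0.006173 x 58.32 = 0.3600 g, so %Mg(OH)2 = 0.3600/0.3946 x 100 = 91.2%.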